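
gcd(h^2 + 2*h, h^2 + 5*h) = h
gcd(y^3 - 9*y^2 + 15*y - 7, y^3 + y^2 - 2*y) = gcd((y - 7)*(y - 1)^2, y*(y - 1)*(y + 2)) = y - 1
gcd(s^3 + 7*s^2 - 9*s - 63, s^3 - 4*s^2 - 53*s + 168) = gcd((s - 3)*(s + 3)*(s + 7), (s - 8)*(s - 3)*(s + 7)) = s^2 + 4*s - 21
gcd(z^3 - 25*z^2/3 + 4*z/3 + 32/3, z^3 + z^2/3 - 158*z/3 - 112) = z - 8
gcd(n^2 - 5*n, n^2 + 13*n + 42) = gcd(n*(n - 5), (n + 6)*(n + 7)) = 1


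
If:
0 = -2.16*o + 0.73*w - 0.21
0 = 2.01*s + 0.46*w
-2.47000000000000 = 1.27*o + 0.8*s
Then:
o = -3.32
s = 2.18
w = -9.53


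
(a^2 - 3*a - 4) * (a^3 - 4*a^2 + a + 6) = a^5 - 7*a^4 + 9*a^3 + 19*a^2 - 22*a - 24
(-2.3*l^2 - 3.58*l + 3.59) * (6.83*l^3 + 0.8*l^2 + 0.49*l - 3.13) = -15.709*l^5 - 26.2914*l^4 + 20.5287*l^3 + 8.3168*l^2 + 12.9645*l - 11.2367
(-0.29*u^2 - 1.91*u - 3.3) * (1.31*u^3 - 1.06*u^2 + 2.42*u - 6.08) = -0.3799*u^5 - 2.1947*u^4 - 3.0002*u^3 + 0.639*u^2 + 3.6268*u + 20.064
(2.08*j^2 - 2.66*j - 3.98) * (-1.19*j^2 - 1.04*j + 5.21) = -2.4752*j^4 + 1.0022*j^3 + 18.3394*j^2 - 9.7194*j - 20.7358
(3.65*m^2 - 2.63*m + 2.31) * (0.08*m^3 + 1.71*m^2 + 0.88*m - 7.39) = 0.292*m^5 + 6.0311*m^4 - 1.1005*m^3 - 25.3378*m^2 + 21.4685*m - 17.0709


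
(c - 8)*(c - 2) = c^2 - 10*c + 16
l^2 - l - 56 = (l - 8)*(l + 7)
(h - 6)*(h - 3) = h^2 - 9*h + 18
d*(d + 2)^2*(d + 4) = d^4 + 8*d^3 + 20*d^2 + 16*d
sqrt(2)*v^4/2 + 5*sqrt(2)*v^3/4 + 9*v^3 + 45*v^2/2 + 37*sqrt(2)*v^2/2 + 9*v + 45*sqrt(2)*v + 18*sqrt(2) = (v + 1/2)*(v + 3*sqrt(2))*(v + 6*sqrt(2))*(sqrt(2)*v/2 + sqrt(2))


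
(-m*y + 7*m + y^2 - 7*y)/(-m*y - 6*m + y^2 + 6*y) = (y - 7)/(y + 6)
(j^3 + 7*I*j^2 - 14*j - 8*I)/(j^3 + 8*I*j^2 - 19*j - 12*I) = (j + 2*I)/(j + 3*I)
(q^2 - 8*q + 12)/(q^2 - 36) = (q - 2)/(q + 6)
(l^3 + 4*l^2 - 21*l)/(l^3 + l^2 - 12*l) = (l + 7)/(l + 4)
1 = 1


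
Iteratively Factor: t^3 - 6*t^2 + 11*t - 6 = (t - 3)*(t^2 - 3*t + 2) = (t - 3)*(t - 1)*(t - 2)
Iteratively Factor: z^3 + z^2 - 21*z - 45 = (z + 3)*(z^2 - 2*z - 15) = (z - 5)*(z + 3)*(z + 3)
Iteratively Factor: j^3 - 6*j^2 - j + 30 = (j - 3)*(j^2 - 3*j - 10) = (j - 3)*(j + 2)*(j - 5)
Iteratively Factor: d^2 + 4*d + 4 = (d + 2)*(d + 2)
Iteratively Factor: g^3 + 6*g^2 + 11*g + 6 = (g + 3)*(g^2 + 3*g + 2) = (g + 1)*(g + 3)*(g + 2)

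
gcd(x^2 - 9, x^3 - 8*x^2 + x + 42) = x - 3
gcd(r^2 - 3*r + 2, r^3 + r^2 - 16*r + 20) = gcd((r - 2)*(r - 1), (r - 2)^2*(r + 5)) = r - 2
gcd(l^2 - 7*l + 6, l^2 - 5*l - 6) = l - 6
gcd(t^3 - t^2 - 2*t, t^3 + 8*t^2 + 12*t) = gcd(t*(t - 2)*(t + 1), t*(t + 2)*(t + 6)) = t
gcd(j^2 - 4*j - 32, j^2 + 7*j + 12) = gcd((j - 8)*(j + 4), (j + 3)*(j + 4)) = j + 4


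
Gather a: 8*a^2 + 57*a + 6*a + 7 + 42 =8*a^2 + 63*a + 49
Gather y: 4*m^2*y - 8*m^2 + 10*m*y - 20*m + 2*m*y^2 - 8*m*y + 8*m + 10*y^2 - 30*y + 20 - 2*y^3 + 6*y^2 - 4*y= -8*m^2 - 12*m - 2*y^3 + y^2*(2*m + 16) + y*(4*m^2 + 2*m - 34) + 20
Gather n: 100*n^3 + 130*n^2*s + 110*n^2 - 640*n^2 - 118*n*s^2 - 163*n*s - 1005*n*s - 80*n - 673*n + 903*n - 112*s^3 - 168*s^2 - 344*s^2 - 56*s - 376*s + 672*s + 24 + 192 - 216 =100*n^3 + n^2*(130*s - 530) + n*(-118*s^2 - 1168*s + 150) - 112*s^3 - 512*s^2 + 240*s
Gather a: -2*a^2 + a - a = -2*a^2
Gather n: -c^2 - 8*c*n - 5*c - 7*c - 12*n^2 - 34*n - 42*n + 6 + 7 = -c^2 - 12*c - 12*n^2 + n*(-8*c - 76) + 13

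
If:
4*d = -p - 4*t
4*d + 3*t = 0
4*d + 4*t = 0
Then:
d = 0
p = 0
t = 0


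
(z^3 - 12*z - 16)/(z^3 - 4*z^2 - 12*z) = (z^2 - 2*z - 8)/(z*(z - 6))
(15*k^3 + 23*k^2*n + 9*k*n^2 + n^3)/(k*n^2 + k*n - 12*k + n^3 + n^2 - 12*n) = (15*k^2 + 8*k*n + n^2)/(n^2 + n - 12)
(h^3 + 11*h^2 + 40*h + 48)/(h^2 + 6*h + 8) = (h^2 + 7*h + 12)/(h + 2)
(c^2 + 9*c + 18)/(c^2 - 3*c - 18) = (c + 6)/(c - 6)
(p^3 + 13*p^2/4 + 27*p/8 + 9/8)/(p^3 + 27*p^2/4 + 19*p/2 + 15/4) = (p + 3/2)/(p + 5)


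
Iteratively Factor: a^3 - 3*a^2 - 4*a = (a + 1)*(a^2 - 4*a) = a*(a + 1)*(a - 4)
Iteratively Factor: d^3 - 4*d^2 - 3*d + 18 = (d - 3)*(d^2 - d - 6) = (d - 3)*(d + 2)*(d - 3)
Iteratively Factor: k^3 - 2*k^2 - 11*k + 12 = (k - 4)*(k^2 + 2*k - 3) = (k - 4)*(k + 3)*(k - 1)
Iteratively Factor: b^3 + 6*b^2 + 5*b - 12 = (b - 1)*(b^2 + 7*b + 12) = (b - 1)*(b + 4)*(b + 3)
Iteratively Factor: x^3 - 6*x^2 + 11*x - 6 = (x - 3)*(x^2 - 3*x + 2) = (x - 3)*(x - 1)*(x - 2)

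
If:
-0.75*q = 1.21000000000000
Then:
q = -1.61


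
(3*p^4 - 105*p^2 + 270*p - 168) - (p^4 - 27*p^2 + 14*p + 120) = 2*p^4 - 78*p^2 + 256*p - 288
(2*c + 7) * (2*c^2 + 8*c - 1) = 4*c^3 + 30*c^2 + 54*c - 7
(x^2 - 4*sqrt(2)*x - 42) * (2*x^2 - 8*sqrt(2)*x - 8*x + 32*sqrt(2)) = 2*x^4 - 16*sqrt(2)*x^3 - 8*x^3 - 20*x^2 + 64*sqrt(2)*x^2 + 80*x + 336*sqrt(2)*x - 1344*sqrt(2)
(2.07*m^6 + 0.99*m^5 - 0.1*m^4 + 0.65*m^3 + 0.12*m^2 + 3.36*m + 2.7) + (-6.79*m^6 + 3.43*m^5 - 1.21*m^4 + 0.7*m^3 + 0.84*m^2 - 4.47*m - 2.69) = -4.72*m^6 + 4.42*m^5 - 1.31*m^4 + 1.35*m^3 + 0.96*m^2 - 1.11*m + 0.0100000000000002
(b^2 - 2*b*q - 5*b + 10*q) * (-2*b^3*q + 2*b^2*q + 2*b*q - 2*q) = -2*b^5*q + 4*b^4*q^2 + 12*b^4*q - 24*b^3*q^2 - 8*b^3*q + 16*b^2*q^2 - 12*b^2*q + 24*b*q^2 + 10*b*q - 20*q^2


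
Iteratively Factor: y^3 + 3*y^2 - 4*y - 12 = (y + 2)*(y^2 + y - 6) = (y + 2)*(y + 3)*(y - 2)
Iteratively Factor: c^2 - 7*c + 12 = (c - 3)*(c - 4)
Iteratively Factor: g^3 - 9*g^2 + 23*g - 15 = (g - 1)*(g^2 - 8*g + 15) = (g - 3)*(g - 1)*(g - 5)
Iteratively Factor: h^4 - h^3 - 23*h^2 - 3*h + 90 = (h - 5)*(h^3 + 4*h^2 - 3*h - 18) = (h - 5)*(h - 2)*(h^2 + 6*h + 9) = (h - 5)*(h - 2)*(h + 3)*(h + 3)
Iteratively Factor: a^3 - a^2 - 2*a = (a)*(a^2 - a - 2) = a*(a + 1)*(a - 2)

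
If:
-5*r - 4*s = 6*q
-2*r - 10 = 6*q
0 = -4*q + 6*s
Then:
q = -75/19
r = 130/19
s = -50/19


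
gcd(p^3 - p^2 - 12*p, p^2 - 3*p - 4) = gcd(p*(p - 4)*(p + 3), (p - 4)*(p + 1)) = p - 4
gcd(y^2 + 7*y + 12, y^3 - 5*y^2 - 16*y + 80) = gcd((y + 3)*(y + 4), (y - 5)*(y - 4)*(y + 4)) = y + 4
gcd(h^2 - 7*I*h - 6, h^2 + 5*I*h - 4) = 1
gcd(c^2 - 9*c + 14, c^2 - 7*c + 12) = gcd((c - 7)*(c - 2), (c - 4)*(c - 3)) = 1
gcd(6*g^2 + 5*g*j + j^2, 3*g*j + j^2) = 3*g + j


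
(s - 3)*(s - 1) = s^2 - 4*s + 3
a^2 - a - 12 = (a - 4)*(a + 3)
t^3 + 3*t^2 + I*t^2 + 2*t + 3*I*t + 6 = (t + 3)*(t - I)*(t + 2*I)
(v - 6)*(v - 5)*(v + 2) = v^3 - 9*v^2 + 8*v + 60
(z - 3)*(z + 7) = z^2 + 4*z - 21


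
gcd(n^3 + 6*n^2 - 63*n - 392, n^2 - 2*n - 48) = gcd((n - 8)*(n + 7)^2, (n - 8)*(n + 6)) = n - 8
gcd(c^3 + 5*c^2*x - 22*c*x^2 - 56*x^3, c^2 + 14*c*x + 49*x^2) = c + 7*x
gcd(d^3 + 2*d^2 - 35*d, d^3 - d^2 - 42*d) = d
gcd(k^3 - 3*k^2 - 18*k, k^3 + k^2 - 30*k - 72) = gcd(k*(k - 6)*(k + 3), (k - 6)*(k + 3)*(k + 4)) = k^2 - 3*k - 18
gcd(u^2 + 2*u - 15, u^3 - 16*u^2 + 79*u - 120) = u - 3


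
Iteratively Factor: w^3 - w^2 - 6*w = (w - 3)*(w^2 + 2*w) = w*(w - 3)*(w + 2)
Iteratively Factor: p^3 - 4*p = (p)*(p^2 - 4) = p*(p + 2)*(p - 2)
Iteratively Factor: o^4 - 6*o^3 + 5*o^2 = (o)*(o^3 - 6*o^2 + 5*o) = o*(o - 1)*(o^2 - 5*o) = o^2*(o - 1)*(o - 5)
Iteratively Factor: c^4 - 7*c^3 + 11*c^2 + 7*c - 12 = (c + 1)*(c^3 - 8*c^2 + 19*c - 12) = (c - 3)*(c + 1)*(c^2 - 5*c + 4) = (c - 3)*(c - 1)*(c + 1)*(c - 4)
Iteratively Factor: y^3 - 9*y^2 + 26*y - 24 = (y - 2)*(y^2 - 7*y + 12) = (y - 3)*(y - 2)*(y - 4)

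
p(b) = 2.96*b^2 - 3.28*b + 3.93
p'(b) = 5.92*b - 3.28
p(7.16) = 132.19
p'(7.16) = 39.11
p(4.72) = 54.39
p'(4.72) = 24.66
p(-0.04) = 4.07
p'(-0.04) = -3.52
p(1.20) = 4.26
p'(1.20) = 3.82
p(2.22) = 11.24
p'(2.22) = 9.86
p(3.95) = 37.16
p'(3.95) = 20.10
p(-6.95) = 169.70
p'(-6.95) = -44.42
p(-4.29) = 72.48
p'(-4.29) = -28.68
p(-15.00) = 719.13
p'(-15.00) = -92.08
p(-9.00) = 273.21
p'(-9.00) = -56.56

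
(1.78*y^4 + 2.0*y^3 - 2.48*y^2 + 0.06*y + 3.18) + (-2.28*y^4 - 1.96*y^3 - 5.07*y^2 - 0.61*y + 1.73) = -0.5*y^4 + 0.04*y^3 - 7.55*y^2 - 0.55*y + 4.91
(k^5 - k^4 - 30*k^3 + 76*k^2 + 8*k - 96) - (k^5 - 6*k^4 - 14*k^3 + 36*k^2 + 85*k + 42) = 5*k^4 - 16*k^3 + 40*k^2 - 77*k - 138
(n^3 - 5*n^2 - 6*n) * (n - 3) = n^4 - 8*n^3 + 9*n^2 + 18*n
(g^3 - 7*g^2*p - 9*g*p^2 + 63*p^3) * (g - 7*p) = g^4 - 14*g^3*p + 40*g^2*p^2 + 126*g*p^3 - 441*p^4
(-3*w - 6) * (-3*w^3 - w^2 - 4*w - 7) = 9*w^4 + 21*w^3 + 18*w^2 + 45*w + 42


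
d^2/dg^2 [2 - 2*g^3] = -12*g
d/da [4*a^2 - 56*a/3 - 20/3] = 8*a - 56/3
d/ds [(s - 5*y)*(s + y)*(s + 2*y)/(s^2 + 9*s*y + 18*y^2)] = (s^4 + 18*s^3*y + 49*s^2*y^2 - 52*s*y^3 - 144*y^4)/(s^4 + 18*s^3*y + 117*s^2*y^2 + 324*s*y^3 + 324*y^4)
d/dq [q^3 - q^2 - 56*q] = 3*q^2 - 2*q - 56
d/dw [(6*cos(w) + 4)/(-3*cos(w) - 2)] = 0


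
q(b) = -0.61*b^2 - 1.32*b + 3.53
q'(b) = -1.22*b - 1.32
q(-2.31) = 3.32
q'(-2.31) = 1.50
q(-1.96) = 3.77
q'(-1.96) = 1.07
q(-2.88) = 2.27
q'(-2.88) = 2.19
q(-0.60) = 4.10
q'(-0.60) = -0.59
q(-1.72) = 4.00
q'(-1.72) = 0.78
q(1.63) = -0.24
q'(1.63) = -3.31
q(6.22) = -28.28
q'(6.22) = -8.91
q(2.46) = -3.41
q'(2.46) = -4.32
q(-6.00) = -10.51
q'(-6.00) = 6.00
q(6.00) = -26.35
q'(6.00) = -8.64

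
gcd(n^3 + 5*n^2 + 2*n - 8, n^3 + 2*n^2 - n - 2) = n^2 + n - 2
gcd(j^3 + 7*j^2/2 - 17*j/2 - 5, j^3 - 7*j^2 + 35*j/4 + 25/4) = j + 1/2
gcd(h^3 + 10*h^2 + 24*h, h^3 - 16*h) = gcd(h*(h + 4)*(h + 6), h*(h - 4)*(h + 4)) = h^2 + 4*h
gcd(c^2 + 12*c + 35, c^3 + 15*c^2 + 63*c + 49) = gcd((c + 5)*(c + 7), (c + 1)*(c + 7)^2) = c + 7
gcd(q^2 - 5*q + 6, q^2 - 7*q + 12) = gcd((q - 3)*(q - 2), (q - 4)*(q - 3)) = q - 3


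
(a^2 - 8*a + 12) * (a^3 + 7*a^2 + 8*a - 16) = a^5 - a^4 - 36*a^3 + 4*a^2 + 224*a - 192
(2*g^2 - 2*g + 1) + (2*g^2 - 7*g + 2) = 4*g^2 - 9*g + 3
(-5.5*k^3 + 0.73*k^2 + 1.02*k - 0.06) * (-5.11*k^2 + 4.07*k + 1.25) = 28.105*k^5 - 26.1153*k^4 - 9.1161*k^3 + 5.3705*k^2 + 1.0308*k - 0.075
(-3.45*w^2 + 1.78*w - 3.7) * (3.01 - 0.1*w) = 0.345*w^3 - 10.5625*w^2 + 5.7278*w - 11.137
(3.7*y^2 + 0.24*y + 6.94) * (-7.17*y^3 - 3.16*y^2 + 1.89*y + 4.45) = -26.529*y^5 - 13.4128*y^4 - 43.5252*y^3 - 5.0118*y^2 + 14.1846*y + 30.883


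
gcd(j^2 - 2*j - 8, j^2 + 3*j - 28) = j - 4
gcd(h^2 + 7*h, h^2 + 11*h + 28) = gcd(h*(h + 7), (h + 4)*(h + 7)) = h + 7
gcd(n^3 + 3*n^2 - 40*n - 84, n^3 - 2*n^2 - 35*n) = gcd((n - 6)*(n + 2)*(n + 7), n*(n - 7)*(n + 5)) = 1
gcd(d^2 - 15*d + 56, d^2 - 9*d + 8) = d - 8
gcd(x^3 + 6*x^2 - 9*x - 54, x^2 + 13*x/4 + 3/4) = x + 3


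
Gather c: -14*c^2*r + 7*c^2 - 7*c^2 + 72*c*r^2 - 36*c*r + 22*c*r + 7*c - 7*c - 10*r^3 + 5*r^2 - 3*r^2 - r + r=-14*c^2*r + c*(72*r^2 - 14*r) - 10*r^3 + 2*r^2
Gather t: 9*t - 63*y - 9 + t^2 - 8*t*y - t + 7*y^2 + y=t^2 + t*(8 - 8*y) + 7*y^2 - 62*y - 9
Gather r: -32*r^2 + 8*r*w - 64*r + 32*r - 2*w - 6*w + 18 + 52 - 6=-32*r^2 + r*(8*w - 32) - 8*w + 64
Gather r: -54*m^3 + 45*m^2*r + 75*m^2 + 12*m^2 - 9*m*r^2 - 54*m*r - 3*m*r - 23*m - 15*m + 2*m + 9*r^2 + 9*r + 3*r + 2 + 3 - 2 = -54*m^3 + 87*m^2 - 36*m + r^2*(9 - 9*m) + r*(45*m^2 - 57*m + 12) + 3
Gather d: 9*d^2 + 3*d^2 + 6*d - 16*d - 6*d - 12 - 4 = 12*d^2 - 16*d - 16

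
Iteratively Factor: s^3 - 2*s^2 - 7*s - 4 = (s + 1)*(s^2 - 3*s - 4) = (s - 4)*(s + 1)*(s + 1)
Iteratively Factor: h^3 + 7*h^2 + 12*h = (h + 3)*(h^2 + 4*h) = (h + 3)*(h + 4)*(h)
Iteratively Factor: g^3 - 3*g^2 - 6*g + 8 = (g + 2)*(g^2 - 5*g + 4) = (g - 4)*(g + 2)*(g - 1)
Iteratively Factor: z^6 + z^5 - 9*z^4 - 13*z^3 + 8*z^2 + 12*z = (z + 2)*(z^5 - z^4 - 7*z^3 + z^2 + 6*z) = (z - 3)*(z + 2)*(z^4 + 2*z^3 - z^2 - 2*z) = (z - 3)*(z - 1)*(z + 2)*(z^3 + 3*z^2 + 2*z) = (z - 3)*(z - 1)*(z + 1)*(z + 2)*(z^2 + 2*z) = (z - 3)*(z - 1)*(z + 1)*(z + 2)^2*(z)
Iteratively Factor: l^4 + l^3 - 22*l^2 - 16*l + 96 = (l - 4)*(l^3 + 5*l^2 - 2*l - 24) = (l - 4)*(l + 3)*(l^2 + 2*l - 8) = (l - 4)*(l + 3)*(l + 4)*(l - 2)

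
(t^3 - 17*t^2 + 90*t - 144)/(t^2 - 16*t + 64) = (t^2 - 9*t + 18)/(t - 8)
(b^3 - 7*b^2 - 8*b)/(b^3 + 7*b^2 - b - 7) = b*(b - 8)/(b^2 + 6*b - 7)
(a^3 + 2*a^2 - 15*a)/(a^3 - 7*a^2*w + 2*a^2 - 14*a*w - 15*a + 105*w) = a/(a - 7*w)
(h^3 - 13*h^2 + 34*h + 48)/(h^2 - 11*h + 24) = (h^2 - 5*h - 6)/(h - 3)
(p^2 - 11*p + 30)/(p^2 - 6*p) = (p - 5)/p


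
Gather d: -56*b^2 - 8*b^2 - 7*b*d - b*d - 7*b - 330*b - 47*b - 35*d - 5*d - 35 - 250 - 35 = -64*b^2 - 384*b + d*(-8*b - 40) - 320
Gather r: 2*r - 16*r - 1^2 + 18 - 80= -14*r - 63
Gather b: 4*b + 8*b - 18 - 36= 12*b - 54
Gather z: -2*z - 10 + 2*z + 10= 0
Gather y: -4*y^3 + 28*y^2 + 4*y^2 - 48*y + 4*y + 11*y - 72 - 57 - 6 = -4*y^3 + 32*y^2 - 33*y - 135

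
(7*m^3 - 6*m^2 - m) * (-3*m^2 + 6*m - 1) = -21*m^5 + 60*m^4 - 40*m^3 + m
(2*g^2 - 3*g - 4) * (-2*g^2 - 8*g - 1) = -4*g^4 - 10*g^3 + 30*g^2 + 35*g + 4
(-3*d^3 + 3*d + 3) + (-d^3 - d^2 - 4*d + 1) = -4*d^3 - d^2 - d + 4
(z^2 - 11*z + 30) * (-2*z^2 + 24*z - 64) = -2*z^4 + 46*z^3 - 388*z^2 + 1424*z - 1920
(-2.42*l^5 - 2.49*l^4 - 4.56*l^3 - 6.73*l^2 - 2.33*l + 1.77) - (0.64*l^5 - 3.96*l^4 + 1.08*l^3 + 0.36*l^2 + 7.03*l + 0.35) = -3.06*l^5 + 1.47*l^4 - 5.64*l^3 - 7.09*l^2 - 9.36*l + 1.42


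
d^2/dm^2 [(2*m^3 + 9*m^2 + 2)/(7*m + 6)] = 4*(49*m^3 + 126*m^2 + 108*m + 211)/(343*m^3 + 882*m^2 + 756*m + 216)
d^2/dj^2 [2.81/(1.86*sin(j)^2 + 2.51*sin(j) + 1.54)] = (-38.885904*sin(j)^4 - 39.356298*sin(j)^3 + 72.821431*sin(j)^2 + 89.57437*sin(j) + 19.308634)/(1.86*sin(j)^2 + 2.51*sin(j) + 1.54)^3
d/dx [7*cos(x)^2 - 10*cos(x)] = 2*(5 - 7*cos(x))*sin(x)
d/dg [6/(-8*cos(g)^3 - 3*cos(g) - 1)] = 18*(8*sin(g)^2 - 9)*sin(g)/(8*cos(g)^3 + 3*cos(g) + 1)^2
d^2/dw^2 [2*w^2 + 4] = 4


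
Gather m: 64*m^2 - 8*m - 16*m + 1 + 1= 64*m^2 - 24*m + 2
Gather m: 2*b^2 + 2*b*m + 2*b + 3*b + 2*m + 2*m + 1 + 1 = 2*b^2 + 5*b + m*(2*b + 4) + 2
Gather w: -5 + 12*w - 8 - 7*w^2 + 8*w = -7*w^2 + 20*w - 13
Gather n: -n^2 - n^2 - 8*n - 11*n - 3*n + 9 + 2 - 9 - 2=-2*n^2 - 22*n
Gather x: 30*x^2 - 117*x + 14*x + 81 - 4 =30*x^2 - 103*x + 77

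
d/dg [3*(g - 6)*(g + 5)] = 6*g - 3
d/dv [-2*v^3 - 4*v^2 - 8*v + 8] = -6*v^2 - 8*v - 8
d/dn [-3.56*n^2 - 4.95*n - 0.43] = -7.12*n - 4.95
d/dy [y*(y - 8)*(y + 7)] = 3*y^2 - 2*y - 56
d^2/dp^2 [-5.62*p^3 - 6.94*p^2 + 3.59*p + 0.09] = -33.72*p - 13.88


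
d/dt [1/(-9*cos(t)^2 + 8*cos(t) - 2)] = 2*(4 - 9*cos(t))*sin(t)/(9*cos(t)^2 - 8*cos(t) + 2)^2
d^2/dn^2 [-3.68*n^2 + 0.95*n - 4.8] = -7.36000000000000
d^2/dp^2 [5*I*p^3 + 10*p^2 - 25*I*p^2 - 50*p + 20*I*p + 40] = 30*I*p + 20 - 50*I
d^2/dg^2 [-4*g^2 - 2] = -8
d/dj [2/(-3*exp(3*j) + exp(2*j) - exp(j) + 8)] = (18*exp(2*j) - 4*exp(j) + 2)*exp(j)/(3*exp(3*j) - exp(2*j) + exp(j) - 8)^2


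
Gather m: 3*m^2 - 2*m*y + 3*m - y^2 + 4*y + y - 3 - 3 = 3*m^2 + m*(3 - 2*y) - y^2 + 5*y - 6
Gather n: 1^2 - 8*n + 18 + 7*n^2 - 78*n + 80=7*n^2 - 86*n + 99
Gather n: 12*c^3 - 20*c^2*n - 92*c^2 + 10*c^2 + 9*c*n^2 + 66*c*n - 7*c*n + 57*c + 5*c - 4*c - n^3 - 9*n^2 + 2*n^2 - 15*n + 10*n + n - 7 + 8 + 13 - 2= 12*c^3 - 82*c^2 + 58*c - n^3 + n^2*(9*c - 7) + n*(-20*c^2 + 59*c - 4) + 12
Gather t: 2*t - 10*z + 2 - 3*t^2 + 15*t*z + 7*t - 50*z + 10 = -3*t^2 + t*(15*z + 9) - 60*z + 12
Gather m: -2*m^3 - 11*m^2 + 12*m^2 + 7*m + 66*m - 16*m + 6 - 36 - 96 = -2*m^3 + m^2 + 57*m - 126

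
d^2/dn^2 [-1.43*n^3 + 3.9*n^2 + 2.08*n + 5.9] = 7.8 - 8.58*n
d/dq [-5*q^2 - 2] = -10*q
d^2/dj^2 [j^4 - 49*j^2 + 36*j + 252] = 12*j^2 - 98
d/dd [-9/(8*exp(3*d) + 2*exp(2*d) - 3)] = (216*exp(d) + 36)*exp(2*d)/(8*exp(3*d) + 2*exp(2*d) - 3)^2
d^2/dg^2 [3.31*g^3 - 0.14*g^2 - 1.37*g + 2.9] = 19.86*g - 0.28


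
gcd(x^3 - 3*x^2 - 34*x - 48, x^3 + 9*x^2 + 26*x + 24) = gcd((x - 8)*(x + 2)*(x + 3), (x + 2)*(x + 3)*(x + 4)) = x^2 + 5*x + 6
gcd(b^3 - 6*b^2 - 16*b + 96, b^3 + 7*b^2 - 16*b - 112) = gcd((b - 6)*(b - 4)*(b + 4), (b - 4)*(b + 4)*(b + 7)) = b^2 - 16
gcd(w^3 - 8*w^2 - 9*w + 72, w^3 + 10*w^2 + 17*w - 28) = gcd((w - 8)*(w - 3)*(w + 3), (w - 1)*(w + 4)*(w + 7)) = 1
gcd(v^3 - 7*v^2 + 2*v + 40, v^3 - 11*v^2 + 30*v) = v - 5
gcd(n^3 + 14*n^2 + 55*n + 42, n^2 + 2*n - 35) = n + 7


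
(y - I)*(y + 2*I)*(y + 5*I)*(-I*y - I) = -I*y^4 + 6*y^3 - I*y^3 + 6*y^2 + 3*I*y^2 + 10*y + 3*I*y + 10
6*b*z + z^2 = z*(6*b + z)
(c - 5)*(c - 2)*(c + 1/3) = c^3 - 20*c^2/3 + 23*c/3 + 10/3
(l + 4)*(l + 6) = l^2 + 10*l + 24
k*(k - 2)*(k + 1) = k^3 - k^2 - 2*k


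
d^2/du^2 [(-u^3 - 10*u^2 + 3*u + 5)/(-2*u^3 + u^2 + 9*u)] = 2*(42*u^6 + 18*u^5 + 438*u^4 + 14*u^3 + 255*u^2 - 135*u - 405)/(u^3*(8*u^6 - 12*u^5 - 102*u^4 + 107*u^3 + 459*u^2 - 243*u - 729))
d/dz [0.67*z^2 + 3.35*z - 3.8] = 1.34*z + 3.35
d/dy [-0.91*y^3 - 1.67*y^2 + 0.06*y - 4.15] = -2.73*y^2 - 3.34*y + 0.06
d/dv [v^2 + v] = 2*v + 1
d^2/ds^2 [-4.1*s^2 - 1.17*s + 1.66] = -8.20000000000000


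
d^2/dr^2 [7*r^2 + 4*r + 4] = 14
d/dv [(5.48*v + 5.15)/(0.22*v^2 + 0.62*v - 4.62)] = (1.2056*v^2 + 3.3976*v - (0.44*v + 0.62)*(5.48*v + 5.15) - 25.3176)/(0.22*v^2 + 0.62*v - 4.62)^2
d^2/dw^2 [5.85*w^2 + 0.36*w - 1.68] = 11.7000000000000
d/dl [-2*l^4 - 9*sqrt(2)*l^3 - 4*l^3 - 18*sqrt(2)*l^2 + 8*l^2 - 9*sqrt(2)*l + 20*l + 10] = -8*l^3 - 27*sqrt(2)*l^2 - 12*l^2 - 36*sqrt(2)*l + 16*l - 9*sqrt(2) + 20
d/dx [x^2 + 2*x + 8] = 2*x + 2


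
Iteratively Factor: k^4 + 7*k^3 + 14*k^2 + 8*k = (k + 4)*(k^3 + 3*k^2 + 2*k) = k*(k + 4)*(k^2 + 3*k + 2) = k*(k + 2)*(k + 4)*(k + 1)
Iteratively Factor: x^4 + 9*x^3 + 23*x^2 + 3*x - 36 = (x + 3)*(x^3 + 6*x^2 + 5*x - 12) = (x + 3)*(x + 4)*(x^2 + 2*x - 3) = (x + 3)^2*(x + 4)*(x - 1)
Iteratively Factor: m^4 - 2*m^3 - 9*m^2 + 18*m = (m - 2)*(m^3 - 9*m) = m*(m - 2)*(m^2 - 9) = m*(m - 3)*(m - 2)*(m + 3)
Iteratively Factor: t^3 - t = (t)*(t^2 - 1) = t*(t + 1)*(t - 1)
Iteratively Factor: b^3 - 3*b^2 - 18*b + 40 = (b - 5)*(b^2 + 2*b - 8) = (b - 5)*(b - 2)*(b + 4)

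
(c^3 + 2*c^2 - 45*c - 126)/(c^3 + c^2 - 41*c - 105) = (c + 6)/(c + 5)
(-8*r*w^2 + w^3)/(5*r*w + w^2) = w*(-8*r + w)/(5*r + w)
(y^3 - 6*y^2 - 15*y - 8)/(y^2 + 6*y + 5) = (y^2 - 7*y - 8)/(y + 5)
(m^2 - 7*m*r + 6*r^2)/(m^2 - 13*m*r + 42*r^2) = (-m + r)/(-m + 7*r)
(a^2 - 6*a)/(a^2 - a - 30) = a/(a + 5)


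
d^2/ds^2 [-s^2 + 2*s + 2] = -2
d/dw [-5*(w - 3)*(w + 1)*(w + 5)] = -15*w^2 - 30*w + 65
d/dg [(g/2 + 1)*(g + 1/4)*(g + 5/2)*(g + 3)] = 2*g^3 + 93*g^2/8 + 163*g/8 + 157/16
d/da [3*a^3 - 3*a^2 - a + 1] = 9*a^2 - 6*a - 1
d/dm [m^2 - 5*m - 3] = 2*m - 5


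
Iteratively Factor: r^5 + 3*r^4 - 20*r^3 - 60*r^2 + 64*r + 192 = (r + 2)*(r^4 + r^3 - 22*r^2 - 16*r + 96) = (r - 4)*(r + 2)*(r^3 + 5*r^2 - 2*r - 24) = (r - 4)*(r - 2)*(r + 2)*(r^2 + 7*r + 12) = (r - 4)*(r - 2)*(r + 2)*(r + 4)*(r + 3)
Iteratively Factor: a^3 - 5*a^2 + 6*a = (a - 2)*(a^2 - 3*a) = a*(a - 2)*(a - 3)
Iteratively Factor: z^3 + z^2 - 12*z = (z - 3)*(z^2 + 4*z) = (z - 3)*(z + 4)*(z)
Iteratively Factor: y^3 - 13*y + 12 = (y - 3)*(y^2 + 3*y - 4) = (y - 3)*(y + 4)*(y - 1)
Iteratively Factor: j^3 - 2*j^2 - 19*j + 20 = (j + 4)*(j^2 - 6*j + 5) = (j - 5)*(j + 4)*(j - 1)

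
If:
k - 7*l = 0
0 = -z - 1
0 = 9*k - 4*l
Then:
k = 0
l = 0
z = -1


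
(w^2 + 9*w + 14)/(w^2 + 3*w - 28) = (w + 2)/(w - 4)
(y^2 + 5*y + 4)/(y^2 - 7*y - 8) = (y + 4)/(y - 8)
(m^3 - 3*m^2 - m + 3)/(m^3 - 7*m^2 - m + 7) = (m - 3)/(m - 7)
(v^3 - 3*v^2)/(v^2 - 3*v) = v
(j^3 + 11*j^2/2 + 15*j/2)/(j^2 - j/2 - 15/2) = j*(j + 3)/(j - 3)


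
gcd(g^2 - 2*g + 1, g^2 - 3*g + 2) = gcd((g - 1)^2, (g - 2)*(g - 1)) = g - 1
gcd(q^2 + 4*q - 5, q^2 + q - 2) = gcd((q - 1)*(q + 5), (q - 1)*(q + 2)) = q - 1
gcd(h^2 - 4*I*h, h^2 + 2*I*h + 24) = h - 4*I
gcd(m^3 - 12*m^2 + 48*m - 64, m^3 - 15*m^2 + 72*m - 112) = m^2 - 8*m + 16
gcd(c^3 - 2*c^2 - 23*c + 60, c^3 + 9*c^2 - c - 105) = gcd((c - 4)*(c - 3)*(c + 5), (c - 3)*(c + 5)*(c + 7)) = c^2 + 2*c - 15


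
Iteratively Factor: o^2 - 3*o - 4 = (o + 1)*(o - 4)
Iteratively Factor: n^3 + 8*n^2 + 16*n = (n + 4)*(n^2 + 4*n) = (n + 4)^2*(n)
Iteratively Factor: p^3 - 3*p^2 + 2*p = (p)*(p^2 - 3*p + 2) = p*(p - 1)*(p - 2)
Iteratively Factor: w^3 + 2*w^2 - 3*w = (w + 3)*(w^2 - w) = w*(w + 3)*(w - 1)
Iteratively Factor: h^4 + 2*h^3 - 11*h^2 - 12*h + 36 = (h + 3)*(h^3 - h^2 - 8*h + 12) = (h - 2)*(h + 3)*(h^2 + h - 6) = (h - 2)^2*(h + 3)*(h + 3)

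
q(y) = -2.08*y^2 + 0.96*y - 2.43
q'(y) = 0.96 - 4.16*y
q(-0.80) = -4.53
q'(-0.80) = 4.29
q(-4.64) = -51.67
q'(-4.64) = 20.26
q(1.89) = -8.05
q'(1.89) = -6.90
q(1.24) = -4.44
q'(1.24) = -4.20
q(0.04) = -2.39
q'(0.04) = 0.79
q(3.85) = -29.56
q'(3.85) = -15.06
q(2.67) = -14.69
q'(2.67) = -10.15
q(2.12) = -9.74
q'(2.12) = -7.86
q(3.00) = -18.27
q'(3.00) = -11.52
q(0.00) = -2.43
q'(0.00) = 0.96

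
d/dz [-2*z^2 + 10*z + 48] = 10 - 4*z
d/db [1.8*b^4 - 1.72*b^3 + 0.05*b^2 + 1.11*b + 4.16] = 7.2*b^3 - 5.16*b^2 + 0.1*b + 1.11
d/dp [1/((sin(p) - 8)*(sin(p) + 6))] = 2*(1 - sin(p))*cos(p)/((sin(p) - 8)^2*(sin(p) + 6)^2)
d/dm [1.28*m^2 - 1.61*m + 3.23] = 2.56*m - 1.61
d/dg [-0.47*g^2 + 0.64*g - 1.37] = 0.64 - 0.94*g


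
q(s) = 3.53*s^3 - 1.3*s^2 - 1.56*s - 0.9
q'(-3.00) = 101.55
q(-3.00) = -103.23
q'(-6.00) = 395.28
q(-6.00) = -800.82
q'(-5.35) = 315.46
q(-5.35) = -570.31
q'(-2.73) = 84.46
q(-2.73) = -78.15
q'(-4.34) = 209.19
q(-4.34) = -307.18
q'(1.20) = 10.57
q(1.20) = 1.46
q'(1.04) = 7.19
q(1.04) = 0.04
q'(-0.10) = -1.19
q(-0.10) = -0.76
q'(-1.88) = 40.76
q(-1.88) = -26.02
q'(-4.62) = 236.49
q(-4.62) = -369.54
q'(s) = 10.59*s^2 - 2.6*s - 1.56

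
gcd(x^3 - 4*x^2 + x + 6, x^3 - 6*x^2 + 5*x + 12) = x^2 - 2*x - 3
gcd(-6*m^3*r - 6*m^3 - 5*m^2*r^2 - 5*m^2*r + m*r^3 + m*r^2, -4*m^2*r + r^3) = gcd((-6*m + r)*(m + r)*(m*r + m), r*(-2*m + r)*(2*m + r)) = 1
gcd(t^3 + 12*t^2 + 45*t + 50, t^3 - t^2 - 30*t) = t + 5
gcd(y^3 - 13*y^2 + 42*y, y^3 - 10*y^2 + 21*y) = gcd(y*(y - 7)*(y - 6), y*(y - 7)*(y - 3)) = y^2 - 7*y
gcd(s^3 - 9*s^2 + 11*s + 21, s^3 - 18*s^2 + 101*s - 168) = s^2 - 10*s + 21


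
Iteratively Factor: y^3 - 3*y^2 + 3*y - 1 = (y - 1)*(y^2 - 2*y + 1) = (y - 1)^2*(y - 1)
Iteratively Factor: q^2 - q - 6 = (q - 3)*(q + 2)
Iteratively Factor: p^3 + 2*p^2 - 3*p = (p)*(p^2 + 2*p - 3) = p*(p - 1)*(p + 3)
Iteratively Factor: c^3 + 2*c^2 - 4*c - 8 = (c + 2)*(c^2 - 4) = (c + 2)^2*(c - 2)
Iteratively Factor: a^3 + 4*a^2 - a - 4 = (a - 1)*(a^2 + 5*a + 4) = (a - 1)*(a + 4)*(a + 1)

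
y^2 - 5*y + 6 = (y - 3)*(y - 2)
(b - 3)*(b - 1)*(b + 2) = b^3 - 2*b^2 - 5*b + 6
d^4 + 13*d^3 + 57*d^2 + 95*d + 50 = (d + 1)*(d + 2)*(d + 5)^2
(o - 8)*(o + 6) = o^2 - 2*o - 48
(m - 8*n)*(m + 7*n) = m^2 - m*n - 56*n^2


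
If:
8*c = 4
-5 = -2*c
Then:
No Solution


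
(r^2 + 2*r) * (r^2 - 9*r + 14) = r^4 - 7*r^3 - 4*r^2 + 28*r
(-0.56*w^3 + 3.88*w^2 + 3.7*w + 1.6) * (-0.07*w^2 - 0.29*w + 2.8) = 0.0392*w^5 - 0.1092*w^4 - 2.9522*w^3 + 9.679*w^2 + 9.896*w + 4.48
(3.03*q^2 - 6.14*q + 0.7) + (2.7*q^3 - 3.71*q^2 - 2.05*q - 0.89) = 2.7*q^3 - 0.68*q^2 - 8.19*q - 0.19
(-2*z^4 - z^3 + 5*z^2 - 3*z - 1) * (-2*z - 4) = 4*z^5 + 10*z^4 - 6*z^3 - 14*z^2 + 14*z + 4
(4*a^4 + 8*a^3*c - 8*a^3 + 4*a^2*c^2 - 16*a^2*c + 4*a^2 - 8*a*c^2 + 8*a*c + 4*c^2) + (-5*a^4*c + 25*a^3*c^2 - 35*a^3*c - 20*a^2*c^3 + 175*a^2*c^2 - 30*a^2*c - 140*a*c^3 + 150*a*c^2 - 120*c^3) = -5*a^4*c + 4*a^4 + 25*a^3*c^2 - 27*a^3*c - 8*a^3 - 20*a^2*c^3 + 179*a^2*c^2 - 46*a^2*c + 4*a^2 - 140*a*c^3 + 142*a*c^2 + 8*a*c - 120*c^3 + 4*c^2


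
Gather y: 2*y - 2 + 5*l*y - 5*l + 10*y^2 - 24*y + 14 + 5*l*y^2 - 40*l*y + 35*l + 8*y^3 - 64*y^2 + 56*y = 30*l + 8*y^3 + y^2*(5*l - 54) + y*(34 - 35*l) + 12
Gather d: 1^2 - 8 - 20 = -27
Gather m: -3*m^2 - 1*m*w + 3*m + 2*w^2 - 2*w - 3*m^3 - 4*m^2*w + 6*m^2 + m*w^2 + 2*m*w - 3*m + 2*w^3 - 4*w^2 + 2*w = -3*m^3 + m^2*(3 - 4*w) + m*(w^2 + w) + 2*w^3 - 2*w^2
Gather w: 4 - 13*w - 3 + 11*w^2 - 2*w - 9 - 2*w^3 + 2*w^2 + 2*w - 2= -2*w^3 + 13*w^2 - 13*w - 10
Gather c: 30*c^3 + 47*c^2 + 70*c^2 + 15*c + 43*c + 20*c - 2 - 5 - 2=30*c^3 + 117*c^2 + 78*c - 9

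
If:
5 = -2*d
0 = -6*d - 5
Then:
No Solution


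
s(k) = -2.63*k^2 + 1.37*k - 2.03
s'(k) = 1.37 - 5.26*k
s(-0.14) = -2.27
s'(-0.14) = 2.11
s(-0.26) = -2.56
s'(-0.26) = 2.74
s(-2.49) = -21.75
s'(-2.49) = 14.47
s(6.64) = -108.89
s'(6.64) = -33.56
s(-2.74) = -25.53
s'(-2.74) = 15.78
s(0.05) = -1.97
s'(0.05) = 1.11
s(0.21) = -1.86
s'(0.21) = 0.27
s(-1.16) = -7.16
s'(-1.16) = 7.47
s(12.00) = -364.31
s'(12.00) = -61.75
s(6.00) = -88.49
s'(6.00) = -30.19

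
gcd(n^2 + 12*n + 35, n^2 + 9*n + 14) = n + 7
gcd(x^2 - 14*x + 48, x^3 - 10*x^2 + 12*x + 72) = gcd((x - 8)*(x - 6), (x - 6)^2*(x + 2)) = x - 6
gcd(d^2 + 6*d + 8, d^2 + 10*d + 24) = d + 4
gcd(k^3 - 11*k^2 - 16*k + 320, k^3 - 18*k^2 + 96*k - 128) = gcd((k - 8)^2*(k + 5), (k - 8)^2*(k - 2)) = k^2 - 16*k + 64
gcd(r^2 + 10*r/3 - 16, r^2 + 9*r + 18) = r + 6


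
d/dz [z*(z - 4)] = 2*z - 4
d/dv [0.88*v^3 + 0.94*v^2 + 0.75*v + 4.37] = 2.64*v^2 + 1.88*v + 0.75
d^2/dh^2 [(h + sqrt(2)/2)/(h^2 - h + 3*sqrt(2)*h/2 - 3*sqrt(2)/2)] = 2*((2*h + sqrt(2))*(4*h - 2 + 3*sqrt(2))^2 + 4*(-3*h - 2*sqrt(2) + 1)*(2*h^2 - 2*h + 3*sqrt(2)*h - 3*sqrt(2)))/(2*h^2 - 2*h + 3*sqrt(2)*h - 3*sqrt(2))^3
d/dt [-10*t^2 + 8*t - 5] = 8 - 20*t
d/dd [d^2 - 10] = 2*d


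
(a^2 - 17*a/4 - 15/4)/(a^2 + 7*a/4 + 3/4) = (a - 5)/(a + 1)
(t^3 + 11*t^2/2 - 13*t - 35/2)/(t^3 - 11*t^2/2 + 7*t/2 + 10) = (t + 7)/(t - 4)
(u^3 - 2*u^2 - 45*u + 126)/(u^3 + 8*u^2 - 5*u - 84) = (u - 6)/(u + 4)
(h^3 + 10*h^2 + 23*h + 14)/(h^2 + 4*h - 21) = (h^2 + 3*h + 2)/(h - 3)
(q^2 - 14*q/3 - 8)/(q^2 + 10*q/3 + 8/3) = (q - 6)/(q + 2)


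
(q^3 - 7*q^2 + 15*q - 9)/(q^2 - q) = q - 6 + 9/q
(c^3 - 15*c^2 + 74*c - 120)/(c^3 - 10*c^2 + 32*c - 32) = (c^2 - 11*c + 30)/(c^2 - 6*c + 8)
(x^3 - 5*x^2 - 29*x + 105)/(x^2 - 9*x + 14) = (x^2 + 2*x - 15)/(x - 2)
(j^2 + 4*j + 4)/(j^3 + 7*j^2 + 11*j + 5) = (j^2 + 4*j + 4)/(j^3 + 7*j^2 + 11*j + 5)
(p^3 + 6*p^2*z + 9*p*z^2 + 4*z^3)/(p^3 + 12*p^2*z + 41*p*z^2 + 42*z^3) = (p^3 + 6*p^2*z + 9*p*z^2 + 4*z^3)/(p^3 + 12*p^2*z + 41*p*z^2 + 42*z^3)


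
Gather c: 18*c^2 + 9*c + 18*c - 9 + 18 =18*c^2 + 27*c + 9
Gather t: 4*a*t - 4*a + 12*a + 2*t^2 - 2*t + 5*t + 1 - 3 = 8*a + 2*t^2 + t*(4*a + 3) - 2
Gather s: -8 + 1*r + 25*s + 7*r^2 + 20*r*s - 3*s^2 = 7*r^2 + r - 3*s^2 + s*(20*r + 25) - 8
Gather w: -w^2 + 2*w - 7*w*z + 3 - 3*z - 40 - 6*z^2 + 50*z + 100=-w^2 + w*(2 - 7*z) - 6*z^2 + 47*z + 63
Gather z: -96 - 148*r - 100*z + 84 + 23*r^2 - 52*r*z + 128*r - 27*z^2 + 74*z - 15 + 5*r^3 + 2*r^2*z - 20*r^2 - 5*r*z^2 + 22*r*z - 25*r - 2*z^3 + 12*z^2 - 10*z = 5*r^3 + 3*r^2 - 45*r - 2*z^3 + z^2*(-5*r - 15) + z*(2*r^2 - 30*r - 36) - 27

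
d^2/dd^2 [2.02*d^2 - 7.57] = 4.04000000000000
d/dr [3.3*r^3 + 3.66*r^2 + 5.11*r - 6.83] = 9.9*r^2 + 7.32*r + 5.11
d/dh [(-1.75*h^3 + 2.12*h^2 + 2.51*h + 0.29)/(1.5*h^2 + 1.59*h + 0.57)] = (-2.625*h^4 - 5.565*h^3 - 3.3867*h^2 + 1.5468*h + 0.9696)/(2.25*h^4 + 4.77*h^3 + 4.2381*h^2 + 1.8126*h + 0.3249)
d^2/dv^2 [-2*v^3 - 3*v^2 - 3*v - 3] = -12*v - 6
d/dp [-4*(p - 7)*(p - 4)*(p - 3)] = -12*p^2 + 112*p - 244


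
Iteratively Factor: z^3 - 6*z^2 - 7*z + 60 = (z - 5)*(z^2 - z - 12) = (z - 5)*(z - 4)*(z + 3)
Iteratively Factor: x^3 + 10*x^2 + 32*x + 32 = (x + 4)*(x^2 + 6*x + 8) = (x + 4)^2*(x + 2)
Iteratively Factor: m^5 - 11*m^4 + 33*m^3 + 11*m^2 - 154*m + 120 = (m - 3)*(m^4 - 8*m^3 + 9*m^2 + 38*m - 40) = (m - 5)*(m - 3)*(m^3 - 3*m^2 - 6*m + 8) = (m - 5)*(m - 3)*(m + 2)*(m^2 - 5*m + 4) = (m - 5)*(m - 3)*(m - 1)*(m + 2)*(m - 4)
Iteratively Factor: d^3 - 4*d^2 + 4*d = (d)*(d^2 - 4*d + 4) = d*(d - 2)*(d - 2)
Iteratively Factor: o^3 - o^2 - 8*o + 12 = (o + 3)*(o^2 - 4*o + 4) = (o - 2)*(o + 3)*(o - 2)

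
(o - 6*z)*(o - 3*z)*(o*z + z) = o^3*z - 9*o^2*z^2 + o^2*z + 18*o*z^3 - 9*o*z^2 + 18*z^3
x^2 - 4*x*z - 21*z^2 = (x - 7*z)*(x + 3*z)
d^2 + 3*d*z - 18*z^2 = (d - 3*z)*(d + 6*z)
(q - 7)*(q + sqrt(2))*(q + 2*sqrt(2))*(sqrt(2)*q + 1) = sqrt(2)*q^4 - 7*sqrt(2)*q^3 + 7*q^3 - 49*q^2 + 7*sqrt(2)*q^2 - 49*sqrt(2)*q + 4*q - 28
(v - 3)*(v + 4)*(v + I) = v^3 + v^2 + I*v^2 - 12*v + I*v - 12*I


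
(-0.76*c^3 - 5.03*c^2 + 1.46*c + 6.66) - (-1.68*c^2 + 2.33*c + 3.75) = -0.76*c^3 - 3.35*c^2 - 0.87*c + 2.91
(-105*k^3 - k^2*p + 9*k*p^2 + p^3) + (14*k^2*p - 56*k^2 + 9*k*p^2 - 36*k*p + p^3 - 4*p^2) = -105*k^3 + 13*k^2*p - 56*k^2 + 18*k*p^2 - 36*k*p + 2*p^3 - 4*p^2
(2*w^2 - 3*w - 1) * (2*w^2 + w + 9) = 4*w^4 - 4*w^3 + 13*w^2 - 28*w - 9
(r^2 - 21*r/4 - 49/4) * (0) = 0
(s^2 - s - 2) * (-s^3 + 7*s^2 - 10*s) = -s^5 + 8*s^4 - 15*s^3 - 4*s^2 + 20*s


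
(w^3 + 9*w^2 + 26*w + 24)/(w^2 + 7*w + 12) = w + 2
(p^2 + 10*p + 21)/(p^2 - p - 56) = (p + 3)/(p - 8)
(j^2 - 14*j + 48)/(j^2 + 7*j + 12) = (j^2 - 14*j + 48)/(j^2 + 7*j + 12)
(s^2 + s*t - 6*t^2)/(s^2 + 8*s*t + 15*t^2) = (s - 2*t)/(s + 5*t)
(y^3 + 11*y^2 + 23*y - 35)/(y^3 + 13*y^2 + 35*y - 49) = (y + 5)/(y + 7)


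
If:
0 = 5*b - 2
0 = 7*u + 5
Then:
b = 2/5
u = -5/7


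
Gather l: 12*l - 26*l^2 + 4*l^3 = 4*l^3 - 26*l^2 + 12*l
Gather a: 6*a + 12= 6*a + 12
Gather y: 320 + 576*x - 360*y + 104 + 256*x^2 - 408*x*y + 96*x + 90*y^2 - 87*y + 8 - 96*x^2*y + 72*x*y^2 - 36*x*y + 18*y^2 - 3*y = 256*x^2 + 672*x + y^2*(72*x + 108) + y*(-96*x^2 - 444*x - 450) + 432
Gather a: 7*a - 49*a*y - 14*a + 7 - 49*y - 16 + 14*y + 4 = a*(-49*y - 7) - 35*y - 5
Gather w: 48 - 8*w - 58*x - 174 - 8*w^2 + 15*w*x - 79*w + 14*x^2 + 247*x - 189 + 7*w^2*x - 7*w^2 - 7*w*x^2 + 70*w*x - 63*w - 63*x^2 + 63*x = w^2*(7*x - 15) + w*(-7*x^2 + 85*x - 150) - 49*x^2 + 252*x - 315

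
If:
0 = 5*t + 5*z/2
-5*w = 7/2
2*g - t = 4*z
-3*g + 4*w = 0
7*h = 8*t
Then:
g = -14/15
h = 32/105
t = 4/15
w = -7/10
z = -8/15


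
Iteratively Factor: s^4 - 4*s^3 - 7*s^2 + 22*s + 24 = (s - 4)*(s^3 - 7*s - 6) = (s - 4)*(s - 3)*(s^2 + 3*s + 2) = (s - 4)*(s - 3)*(s + 1)*(s + 2)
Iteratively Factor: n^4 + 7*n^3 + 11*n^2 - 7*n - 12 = (n - 1)*(n^3 + 8*n^2 + 19*n + 12) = (n - 1)*(n + 3)*(n^2 + 5*n + 4) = (n - 1)*(n + 1)*(n + 3)*(n + 4)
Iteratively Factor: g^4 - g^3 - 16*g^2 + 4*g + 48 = (g + 3)*(g^3 - 4*g^2 - 4*g + 16) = (g + 2)*(g + 3)*(g^2 - 6*g + 8) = (g - 4)*(g + 2)*(g + 3)*(g - 2)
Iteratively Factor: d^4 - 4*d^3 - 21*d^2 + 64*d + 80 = (d - 4)*(d^3 - 21*d - 20) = (d - 4)*(d + 4)*(d^2 - 4*d - 5) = (d - 4)*(d + 1)*(d + 4)*(d - 5)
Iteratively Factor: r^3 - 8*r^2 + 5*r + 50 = (r - 5)*(r^2 - 3*r - 10) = (r - 5)^2*(r + 2)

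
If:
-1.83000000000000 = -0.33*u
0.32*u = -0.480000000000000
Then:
No Solution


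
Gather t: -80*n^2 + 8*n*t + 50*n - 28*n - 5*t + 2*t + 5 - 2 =-80*n^2 + 22*n + t*(8*n - 3) + 3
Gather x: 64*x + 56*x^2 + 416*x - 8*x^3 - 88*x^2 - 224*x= -8*x^3 - 32*x^2 + 256*x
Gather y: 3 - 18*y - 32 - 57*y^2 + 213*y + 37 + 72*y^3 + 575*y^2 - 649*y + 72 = 72*y^3 + 518*y^2 - 454*y + 80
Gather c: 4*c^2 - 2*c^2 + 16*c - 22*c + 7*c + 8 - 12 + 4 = 2*c^2 + c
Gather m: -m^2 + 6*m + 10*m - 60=-m^2 + 16*m - 60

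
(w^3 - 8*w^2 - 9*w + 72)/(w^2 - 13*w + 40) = (w^2 - 9)/(w - 5)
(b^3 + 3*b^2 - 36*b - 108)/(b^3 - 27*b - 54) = (b + 6)/(b + 3)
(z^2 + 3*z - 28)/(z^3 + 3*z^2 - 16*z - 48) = (z + 7)/(z^2 + 7*z + 12)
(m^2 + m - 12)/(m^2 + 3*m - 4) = (m - 3)/(m - 1)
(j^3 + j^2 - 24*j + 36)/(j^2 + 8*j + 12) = (j^2 - 5*j + 6)/(j + 2)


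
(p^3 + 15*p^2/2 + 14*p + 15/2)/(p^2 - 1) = (2*p^2 + 13*p + 15)/(2*(p - 1))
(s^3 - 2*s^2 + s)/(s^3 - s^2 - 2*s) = (-s^2 + 2*s - 1)/(-s^2 + s + 2)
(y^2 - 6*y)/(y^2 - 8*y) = (y - 6)/(y - 8)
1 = 1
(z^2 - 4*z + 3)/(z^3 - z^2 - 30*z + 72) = (z - 1)/(z^2 + 2*z - 24)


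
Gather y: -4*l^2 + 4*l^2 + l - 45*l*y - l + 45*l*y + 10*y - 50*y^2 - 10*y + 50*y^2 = 0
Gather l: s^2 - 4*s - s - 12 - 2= s^2 - 5*s - 14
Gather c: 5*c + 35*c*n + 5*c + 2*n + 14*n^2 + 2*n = c*(35*n + 10) + 14*n^2 + 4*n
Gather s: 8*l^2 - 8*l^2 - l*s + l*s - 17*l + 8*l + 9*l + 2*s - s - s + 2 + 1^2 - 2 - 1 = 0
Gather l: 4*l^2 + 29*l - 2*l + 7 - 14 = 4*l^2 + 27*l - 7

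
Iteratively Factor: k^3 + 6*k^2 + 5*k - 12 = (k + 4)*(k^2 + 2*k - 3) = (k - 1)*(k + 4)*(k + 3)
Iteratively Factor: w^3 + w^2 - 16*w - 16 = (w + 4)*(w^2 - 3*w - 4) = (w - 4)*(w + 4)*(w + 1)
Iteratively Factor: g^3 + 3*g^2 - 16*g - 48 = (g - 4)*(g^2 + 7*g + 12) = (g - 4)*(g + 4)*(g + 3)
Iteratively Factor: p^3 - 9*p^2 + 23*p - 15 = (p - 1)*(p^2 - 8*p + 15) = (p - 3)*(p - 1)*(p - 5)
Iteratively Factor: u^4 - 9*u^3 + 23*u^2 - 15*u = (u)*(u^3 - 9*u^2 + 23*u - 15) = u*(u - 5)*(u^2 - 4*u + 3) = u*(u - 5)*(u - 1)*(u - 3)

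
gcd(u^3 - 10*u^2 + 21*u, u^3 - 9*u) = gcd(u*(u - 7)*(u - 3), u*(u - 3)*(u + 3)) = u^2 - 3*u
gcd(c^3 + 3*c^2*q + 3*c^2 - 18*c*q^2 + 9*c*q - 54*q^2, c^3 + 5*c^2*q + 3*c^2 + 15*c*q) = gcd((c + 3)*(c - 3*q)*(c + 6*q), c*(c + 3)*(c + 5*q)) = c + 3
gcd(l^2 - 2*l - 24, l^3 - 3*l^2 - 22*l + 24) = l^2 - 2*l - 24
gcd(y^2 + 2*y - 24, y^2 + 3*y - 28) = y - 4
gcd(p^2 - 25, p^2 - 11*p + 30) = p - 5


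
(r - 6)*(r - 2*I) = r^2 - 6*r - 2*I*r + 12*I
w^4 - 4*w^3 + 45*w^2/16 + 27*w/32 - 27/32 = (w - 3)*(w - 3/4)^2*(w + 1/2)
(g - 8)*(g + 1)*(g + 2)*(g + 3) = g^4 - 2*g^3 - 37*g^2 - 82*g - 48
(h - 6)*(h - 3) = h^2 - 9*h + 18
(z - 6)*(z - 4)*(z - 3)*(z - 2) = z^4 - 15*z^3 + 80*z^2 - 180*z + 144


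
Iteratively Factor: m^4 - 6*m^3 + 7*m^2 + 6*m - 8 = (m - 4)*(m^3 - 2*m^2 - m + 2) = (m - 4)*(m - 2)*(m^2 - 1) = (m - 4)*(m - 2)*(m - 1)*(m + 1)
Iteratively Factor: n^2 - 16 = (n - 4)*(n + 4)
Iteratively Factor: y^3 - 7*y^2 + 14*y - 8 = (y - 2)*(y^2 - 5*y + 4) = (y - 4)*(y - 2)*(y - 1)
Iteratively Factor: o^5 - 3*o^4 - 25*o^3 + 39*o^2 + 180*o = (o - 5)*(o^4 + 2*o^3 - 15*o^2 - 36*o) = (o - 5)*(o + 3)*(o^3 - o^2 - 12*o) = (o - 5)*(o + 3)^2*(o^2 - 4*o) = (o - 5)*(o - 4)*(o + 3)^2*(o)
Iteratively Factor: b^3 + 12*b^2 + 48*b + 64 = (b + 4)*(b^2 + 8*b + 16) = (b + 4)^2*(b + 4)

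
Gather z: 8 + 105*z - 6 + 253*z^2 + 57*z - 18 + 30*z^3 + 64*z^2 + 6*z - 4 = 30*z^3 + 317*z^2 + 168*z - 20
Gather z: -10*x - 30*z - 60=-10*x - 30*z - 60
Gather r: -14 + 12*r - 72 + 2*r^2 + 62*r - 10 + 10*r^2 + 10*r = 12*r^2 + 84*r - 96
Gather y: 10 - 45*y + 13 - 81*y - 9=14 - 126*y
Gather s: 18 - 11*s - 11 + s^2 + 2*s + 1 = s^2 - 9*s + 8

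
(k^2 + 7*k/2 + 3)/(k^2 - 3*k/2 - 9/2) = (k + 2)/(k - 3)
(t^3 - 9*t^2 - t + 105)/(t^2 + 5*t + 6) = (t^2 - 12*t + 35)/(t + 2)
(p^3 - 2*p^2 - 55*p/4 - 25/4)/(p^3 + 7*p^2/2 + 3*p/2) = (2*p^2 - 5*p - 25)/(2*p*(p + 3))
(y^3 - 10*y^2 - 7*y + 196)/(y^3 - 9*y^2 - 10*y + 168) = (y - 7)/(y - 6)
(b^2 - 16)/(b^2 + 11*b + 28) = (b - 4)/(b + 7)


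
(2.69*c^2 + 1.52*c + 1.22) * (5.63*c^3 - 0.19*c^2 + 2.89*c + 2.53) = 15.1447*c^5 + 8.0465*c^4 + 14.3539*c^3 + 10.9667*c^2 + 7.3714*c + 3.0866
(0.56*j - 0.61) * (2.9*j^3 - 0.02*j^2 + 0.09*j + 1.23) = 1.624*j^4 - 1.7802*j^3 + 0.0626*j^2 + 0.6339*j - 0.7503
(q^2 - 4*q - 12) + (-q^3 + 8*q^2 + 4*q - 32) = -q^3 + 9*q^2 - 44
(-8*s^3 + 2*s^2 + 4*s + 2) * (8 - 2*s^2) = 16*s^5 - 4*s^4 - 72*s^3 + 12*s^2 + 32*s + 16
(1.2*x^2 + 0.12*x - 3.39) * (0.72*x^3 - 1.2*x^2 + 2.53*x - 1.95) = 0.864*x^5 - 1.3536*x^4 + 0.4512*x^3 + 2.0316*x^2 - 8.8107*x + 6.6105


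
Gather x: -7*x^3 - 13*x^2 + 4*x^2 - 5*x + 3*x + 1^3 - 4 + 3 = -7*x^3 - 9*x^2 - 2*x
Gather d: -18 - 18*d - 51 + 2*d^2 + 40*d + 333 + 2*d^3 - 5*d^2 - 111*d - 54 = 2*d^3 - 3*d^2 - 89*d + 210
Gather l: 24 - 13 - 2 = 9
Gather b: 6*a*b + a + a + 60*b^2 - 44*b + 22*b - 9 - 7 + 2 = 2*a + 60*b^2 + b*(6*a - 22) - 14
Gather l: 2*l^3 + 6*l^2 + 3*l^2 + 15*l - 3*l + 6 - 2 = 2*l^3 + 9*l^2 + 12*l + 4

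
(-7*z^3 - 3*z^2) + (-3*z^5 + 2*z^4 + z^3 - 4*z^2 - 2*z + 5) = -3*z^5 + 2*z^4 - 6*z^3 - 7*z^2 - 2*z + 5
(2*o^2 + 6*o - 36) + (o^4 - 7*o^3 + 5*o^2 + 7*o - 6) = o^4 - 7*o^3 + 7*o^2 + 13*o - 42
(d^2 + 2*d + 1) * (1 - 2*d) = -2*d^3 - 3*d^2 + 1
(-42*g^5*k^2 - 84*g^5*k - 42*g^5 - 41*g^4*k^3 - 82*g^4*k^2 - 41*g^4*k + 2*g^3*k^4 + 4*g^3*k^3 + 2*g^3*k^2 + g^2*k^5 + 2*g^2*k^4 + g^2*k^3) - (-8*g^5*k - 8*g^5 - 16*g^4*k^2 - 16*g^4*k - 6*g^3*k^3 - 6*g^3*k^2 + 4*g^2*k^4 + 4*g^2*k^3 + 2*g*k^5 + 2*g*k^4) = -42*g^5*k^2 - 76*g^5*k - 34*g^5 - 41*g^4*k^3 - 66*g^4*k^2 - 25*g^4*k + 2*g^3*k^4 + 10*g^3*k^3 + 8*g^3*k^2 + g^2*k^5 - 2*g^2*k^4 - 3*g^2*k^3 - 2*g*k^5 - 2*g*k^4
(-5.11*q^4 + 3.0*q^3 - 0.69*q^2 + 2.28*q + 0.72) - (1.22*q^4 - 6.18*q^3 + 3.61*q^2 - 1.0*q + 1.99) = -6.33*q^4 + 9.18*q^3 - 4.3*q^2 + 3.28*q - 1.27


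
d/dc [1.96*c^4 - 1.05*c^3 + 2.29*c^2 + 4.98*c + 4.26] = 7.84*c^3 - 3.15*c^2 + 4.58*c + 4.98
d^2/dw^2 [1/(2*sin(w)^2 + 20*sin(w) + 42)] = (-2*sin(w)^4 - 15*sin(w)^3 - 5*sin(w)^2 + 135*sin(w) + 79)/(sin(w)^2 + 10*sin(w) + 21)^3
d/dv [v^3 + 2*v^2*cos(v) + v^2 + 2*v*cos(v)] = -2*v^2*sin(v) + 3*v^2 - 2*v*sin(v) + 4*v*cos(v) + 2*v + 2*cos(v)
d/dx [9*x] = 9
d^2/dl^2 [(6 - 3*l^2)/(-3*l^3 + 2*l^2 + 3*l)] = 18*(3*l^6 - 27*l^4 + 30*l^3 + 10*l^2 - 12*l - 6)/(l^3*(27*l^6 - 54*l^5 - 45*l^4 + 100*l^3 + 45*l^2 - 54*l - 27))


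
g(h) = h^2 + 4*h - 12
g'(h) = 2*h + 4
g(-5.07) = -6.58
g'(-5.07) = -6.14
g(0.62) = -9.14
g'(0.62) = 5.24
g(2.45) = 3.80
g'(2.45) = 8.90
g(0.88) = -7.71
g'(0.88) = 5.76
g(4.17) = 22.07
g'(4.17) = 12.34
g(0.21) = -11.12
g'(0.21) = 4.42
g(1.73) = -2.09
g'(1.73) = 7.46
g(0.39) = -10.29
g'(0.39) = 4.78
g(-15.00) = 153.00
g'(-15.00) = -26.00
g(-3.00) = -15.00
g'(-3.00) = -2.00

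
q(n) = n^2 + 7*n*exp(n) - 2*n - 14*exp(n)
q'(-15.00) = -32.00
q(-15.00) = 255.00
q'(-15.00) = -32.00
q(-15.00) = 255.00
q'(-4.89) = -12.09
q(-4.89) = 33.33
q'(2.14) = 70.11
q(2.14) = 8.63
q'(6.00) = 14130.01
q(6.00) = 11320.01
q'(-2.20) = -8.88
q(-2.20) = 5.98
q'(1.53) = 18.19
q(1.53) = -15.91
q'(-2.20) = -8.88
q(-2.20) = 5.98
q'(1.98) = 51.65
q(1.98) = -1.05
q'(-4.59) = -11.58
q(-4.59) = 29.78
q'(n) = 7*n*exp(n) + 2*n - 7*exp(n) - 2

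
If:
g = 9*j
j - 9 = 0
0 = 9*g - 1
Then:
No Solution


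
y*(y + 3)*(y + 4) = y^3 + 7*y^2 + 12*y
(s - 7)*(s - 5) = s^2 - 12*s + 35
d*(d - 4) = d^2 - 4*d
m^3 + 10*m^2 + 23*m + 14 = (m + 1)*(m + 2)*(m + 7)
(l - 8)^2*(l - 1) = l^3 - 17*l^2 + 80*l - 64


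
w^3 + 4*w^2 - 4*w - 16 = (w - 2)*(w + 2)*(w + 4)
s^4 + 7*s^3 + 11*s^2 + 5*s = s*(s + 1)^2*(s + 5)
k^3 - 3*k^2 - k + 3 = (k - 3)*(k - 1)*(k + 1)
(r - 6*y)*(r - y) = r^2 - 7*r*y + 6*y^2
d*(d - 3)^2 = d^3 - 6*d^2 + 9*d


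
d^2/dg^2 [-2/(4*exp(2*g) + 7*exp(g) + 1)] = 2*(-2*(8*exp(g) + 7)^2*exp(g) + (16*exp(g) + 7)*(4*exp(2*g) + 7*exp(g) + 1))*exp(g)/(4*exp(2*g) + 7*exp(g) + 1)^3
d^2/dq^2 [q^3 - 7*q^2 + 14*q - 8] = 6*q - 14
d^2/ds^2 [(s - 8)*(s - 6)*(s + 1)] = 6*s - 26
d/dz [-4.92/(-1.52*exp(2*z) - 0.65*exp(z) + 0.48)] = (-14.9568*exp(z) - 3.198)*exp(z)/(1.52*exp(2*z) + 0.65*exp(z) - 0.48)^2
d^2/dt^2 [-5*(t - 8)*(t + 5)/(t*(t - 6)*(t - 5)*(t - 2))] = 10*(-3*t^8 + 57*t^7 - 29*t^6 - 6171*t^5 + 56076*t^4 - 218468*t^3 + 418080*t^2 - 374400*t + 144000)/(t^3*(t^9 - 39*t^8 + 663*t^7 - 6433*t^6 + 39156*t^5 - 154596*t^4 + 394768*t^3 - 627120*t^2 + 561600*t - 216000))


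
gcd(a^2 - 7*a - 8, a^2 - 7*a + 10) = 1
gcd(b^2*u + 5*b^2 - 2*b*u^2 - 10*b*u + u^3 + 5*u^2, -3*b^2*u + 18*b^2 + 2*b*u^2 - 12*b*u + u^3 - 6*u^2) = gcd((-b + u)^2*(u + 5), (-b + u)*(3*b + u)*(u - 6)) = -b + u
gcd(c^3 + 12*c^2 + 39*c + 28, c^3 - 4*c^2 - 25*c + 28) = c + 4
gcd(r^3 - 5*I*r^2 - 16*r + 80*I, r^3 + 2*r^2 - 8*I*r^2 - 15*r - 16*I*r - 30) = r - 5*I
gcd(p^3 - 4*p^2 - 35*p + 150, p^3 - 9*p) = 1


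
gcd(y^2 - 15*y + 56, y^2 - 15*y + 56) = y^2 - 15*y + 56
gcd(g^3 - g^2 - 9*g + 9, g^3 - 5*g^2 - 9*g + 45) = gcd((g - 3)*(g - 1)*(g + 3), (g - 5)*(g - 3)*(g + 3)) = g^2 - 9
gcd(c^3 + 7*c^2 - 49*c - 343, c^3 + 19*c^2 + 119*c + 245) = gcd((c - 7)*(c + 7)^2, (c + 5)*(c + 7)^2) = c^2 + 14*c + 49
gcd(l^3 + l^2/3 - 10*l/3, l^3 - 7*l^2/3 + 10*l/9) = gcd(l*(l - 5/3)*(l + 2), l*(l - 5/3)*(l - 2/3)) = l^2 - 5*l/3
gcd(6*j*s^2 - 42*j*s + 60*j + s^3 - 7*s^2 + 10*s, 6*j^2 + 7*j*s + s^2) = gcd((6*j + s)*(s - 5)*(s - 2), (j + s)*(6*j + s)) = 6*j + s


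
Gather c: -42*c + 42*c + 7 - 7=0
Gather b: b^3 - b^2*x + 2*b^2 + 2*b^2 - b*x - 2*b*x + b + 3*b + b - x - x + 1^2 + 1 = b^3 + b^2*(4 - x) + b*(5 - 3*x) - 2*x + 2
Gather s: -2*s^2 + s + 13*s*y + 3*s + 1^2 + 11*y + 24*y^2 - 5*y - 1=-2*s^2 + s*(13*y + 4) + 24*y^2 + 6*y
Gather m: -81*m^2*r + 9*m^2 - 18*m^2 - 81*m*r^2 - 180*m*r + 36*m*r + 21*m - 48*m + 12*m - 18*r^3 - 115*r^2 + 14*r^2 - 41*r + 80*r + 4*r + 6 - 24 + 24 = m^2*(-81*r - 9) + m*(-81*r^2 - 144*r - 15) - 18*r^3 - 101*r^2 + 43*r + 6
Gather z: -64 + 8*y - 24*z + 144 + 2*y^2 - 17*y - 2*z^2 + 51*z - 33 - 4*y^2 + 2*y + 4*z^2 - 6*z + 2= -2*y^2 - 7*y + 2*z^2 + 21*z + 49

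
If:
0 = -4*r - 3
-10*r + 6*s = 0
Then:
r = -3/4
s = -5/4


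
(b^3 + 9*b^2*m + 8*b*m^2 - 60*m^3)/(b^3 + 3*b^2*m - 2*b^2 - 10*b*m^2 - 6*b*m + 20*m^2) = (b + 6*m)/(b - 2)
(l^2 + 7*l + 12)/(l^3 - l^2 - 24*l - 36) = (l + 4)/(l^2 - 4*l - 12)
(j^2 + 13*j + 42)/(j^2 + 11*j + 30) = (j + 7)/(j + 5)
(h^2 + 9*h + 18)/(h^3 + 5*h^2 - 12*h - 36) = (h + 3)/(h^2 - h - 6)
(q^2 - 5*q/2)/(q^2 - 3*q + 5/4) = 2*q/(2*q - 1)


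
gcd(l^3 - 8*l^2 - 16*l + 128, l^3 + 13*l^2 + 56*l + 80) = l + 4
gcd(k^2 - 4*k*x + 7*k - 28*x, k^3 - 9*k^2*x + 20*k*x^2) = -k + 4*x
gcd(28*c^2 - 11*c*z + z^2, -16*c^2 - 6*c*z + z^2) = 1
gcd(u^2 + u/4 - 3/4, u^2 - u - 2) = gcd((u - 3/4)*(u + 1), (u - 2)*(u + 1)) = u + 1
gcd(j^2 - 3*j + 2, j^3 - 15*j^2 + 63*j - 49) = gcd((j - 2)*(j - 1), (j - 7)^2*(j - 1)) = j - 1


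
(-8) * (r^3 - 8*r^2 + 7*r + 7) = -8*r^3 + 64*r^2 - 56*r - 56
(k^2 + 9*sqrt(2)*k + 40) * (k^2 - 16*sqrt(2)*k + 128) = k^4 - 7*sqrt(2)*k^3 - 120*k^2 + 512*sqrt(2)*k + 5120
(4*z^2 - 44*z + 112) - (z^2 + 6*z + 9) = 3*z^2 - 50*z + 103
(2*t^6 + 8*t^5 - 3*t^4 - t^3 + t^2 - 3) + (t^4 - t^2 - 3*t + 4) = 2*t^6 + 8*t^5 - 2*t^4 - t^3 - 3*t + 1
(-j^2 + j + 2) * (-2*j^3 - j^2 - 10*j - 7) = 2*j^5 - j^4 + 5*j^3 - 5*j^2 - 27*j - 14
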